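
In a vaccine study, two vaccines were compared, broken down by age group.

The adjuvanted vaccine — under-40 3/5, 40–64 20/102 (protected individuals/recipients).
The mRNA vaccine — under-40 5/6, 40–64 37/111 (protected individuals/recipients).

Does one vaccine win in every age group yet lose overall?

Under-40: the adjuvanted vaccine 3/5 = 60.0%, the mRNA vaccine 5/6 = 83.3% → the mRNA vaccine
40–64: the adjuvanted vaccine 20/102 = 19.6%, the mRNA vaccine 37/111 = 33.3% → the mRNA vaccine
Overall: the adjuvanted vaccine 23/107 = 21.5%, the mRNA vaccine 42/117 = 35.9% → the mRNA vaccine
The mRNA vaccine wins overall and in every age group — no reversal.

No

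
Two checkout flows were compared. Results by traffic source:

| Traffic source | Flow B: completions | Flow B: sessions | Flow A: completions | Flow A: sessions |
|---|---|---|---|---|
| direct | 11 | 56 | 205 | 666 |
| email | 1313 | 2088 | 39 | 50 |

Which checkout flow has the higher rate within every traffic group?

Flow A

Direct: Flow B 11/56 = 19.6%, Flow A 205/666 = 30.8% → Flow A
Email: Flow B 1313/2088 = 62.9%, Flow A 39/50 = 78.0% → Flow A
Flow A has the higher rate in both groups.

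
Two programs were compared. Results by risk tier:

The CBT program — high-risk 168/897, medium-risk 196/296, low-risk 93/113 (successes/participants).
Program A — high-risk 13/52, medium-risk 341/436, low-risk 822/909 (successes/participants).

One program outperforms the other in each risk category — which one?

High-risk: the CBT program 168/897 = 18.7%, Program A 13/52 = 25.0% → Program A
Medium-risk: the CBT program 196/296 = 66.2%, Program A 341/436 = 78.2% → Program A
Low-risk: the CBT program 93/113 = 82.3%, Program A 822/909 = 90.4% → Program A
Program A has the higher rate in all 3 groups.

Program A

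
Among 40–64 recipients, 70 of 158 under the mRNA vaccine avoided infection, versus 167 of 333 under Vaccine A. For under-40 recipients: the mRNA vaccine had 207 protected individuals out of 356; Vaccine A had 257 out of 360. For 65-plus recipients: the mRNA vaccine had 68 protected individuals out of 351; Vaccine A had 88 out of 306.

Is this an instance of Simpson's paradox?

40–64: the mRNA vaccine 70/158 = 44.3%, Vaccine A 167/333 = 50.2% → Vaccine A
Under-40: the mRNA vaccine 207/356 = 58.1%, Vaccine A 257/360 = 71.4% → Vaccine A
65-plus: the mRNA vaccine 68/351 = 19.4%, Vaccine A 88/306 = 28.8% → Vaccine A
Overall: the mRNA vaccine 345/865 = 39.9%, Vaccine A 512/999 = 51.3% → Vaccine A
Vaccine A wins overall and in every age group — no reversal.

No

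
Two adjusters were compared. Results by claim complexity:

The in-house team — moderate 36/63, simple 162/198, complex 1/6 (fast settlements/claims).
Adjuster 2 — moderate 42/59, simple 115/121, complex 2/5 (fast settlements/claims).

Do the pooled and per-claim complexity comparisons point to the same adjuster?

Moderate: the in-house team 36/63 = 57.1%, Adjuster 2 42/59 = 71.2% → Adjuster 2
Simple: the in-house team 162/198 = 81.8%, Adjuster 2 115/121 = 95.0% → Adjuster 2
Complex: the in-house team 1/6 = 16.7%, Adjuster 2 2/5 = 40.0% → Adjuster 2
Overall: the in-house team 199/267 = 74.5%, Adjuster 2 159/185 = 85.9% → Adjuster 2
Adjuster 2 wins overall and in every claim group — no reversal.

Yes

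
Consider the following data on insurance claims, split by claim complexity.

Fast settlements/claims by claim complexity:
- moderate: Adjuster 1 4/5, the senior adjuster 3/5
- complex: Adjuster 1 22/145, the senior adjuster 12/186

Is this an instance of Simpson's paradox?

No

Moderate: Adjuster 1 4/5 = 80.0%, the senior adjuster 3/5 = 60.0% → Adjuster 1
Complex: Adjuster 1 22/145 = 15.2%, the senior adjuster 12/186 = 6.5% → Adjuster 1
Overall: Adjuster 1 26/150 = 17.3%, the senior adjuster 15/191 = 7.9% → Adjuster 1
Adjuster 1 wins overall and in every claim group — no reversal.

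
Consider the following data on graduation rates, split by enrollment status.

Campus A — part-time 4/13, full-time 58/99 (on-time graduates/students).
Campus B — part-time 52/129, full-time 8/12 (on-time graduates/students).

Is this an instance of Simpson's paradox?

Yes

Part-time: Campus A 4/13 = 30.8%, Campus B 52/129 = 40.3% → Campus B
Full-time: Campus A 58/99 = 58.6%, Campus B 8/12 = 66.7% → Campus B
Overall: Campus A 62/112 = 55.4%, Campus B 60/141 = 42.6% → Campus A
Campus B wins each enrollment group but Campus A wins overall — the comparison reverses. Campus B's students skew toward part-time, which has a lower base rate.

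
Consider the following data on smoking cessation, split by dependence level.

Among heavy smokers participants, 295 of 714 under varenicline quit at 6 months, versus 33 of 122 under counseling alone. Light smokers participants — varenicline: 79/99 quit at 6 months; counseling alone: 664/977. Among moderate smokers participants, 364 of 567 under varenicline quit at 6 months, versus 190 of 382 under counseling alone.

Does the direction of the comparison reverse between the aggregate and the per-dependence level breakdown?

Heavy smokers: varenicline 295/714 = 41.3%, counseling alone 33/122 = 27.0% → varenicline
Light smokers: varenicline 79/99 = 79.8%, counseling alone 664/977 = 68.0% → varenicline
Moderate smokers: varenicline 364/567 = 64.2%, counseling alone 190/382 = 49.7% → varenicline
Overall: varenicline 738/1380 = 53.5%, counseling alone 887/1481 = 59.9% → counseling alone
Varenicline wins each dependence group but counseling alone wins overall — the comparison reverses. Varenicline's participants skew toward heavy smokers, which has a lower base rate.

Yes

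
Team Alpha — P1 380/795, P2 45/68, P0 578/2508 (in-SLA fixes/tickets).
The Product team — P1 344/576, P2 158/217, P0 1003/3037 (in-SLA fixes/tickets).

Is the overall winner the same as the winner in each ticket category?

P1: Team Alpha 380/795 = 47.8%, the Product team 344/576 = 59.7% → the Product team
P2: Team Alpha 45/68 = 66.2%, the Product team 158/217 = 72.8% → the Product team
P0: Team Alpha 578/2508 = 23.0%, the Product team 1003/3037 = 33.0% → the Product team
Overall: Team Alpha 1003/3371 = 29.8%, the Product team 1505/3830 = 39.3% → the Product team
The Product team wins overall and in every ticket group — no reversal.

Yes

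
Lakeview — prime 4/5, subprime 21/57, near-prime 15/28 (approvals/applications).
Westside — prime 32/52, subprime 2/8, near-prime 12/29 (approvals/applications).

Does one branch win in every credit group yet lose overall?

Prime: Lakeview 4/5 = 80.0%, Westside 32/52 = 61.5% → Lakeview
Subprime: Lakeview 21/57 = 36.8%, Westside 2/8 = 25.0% → Lakeview
Near-prime: Lakeview 15/28 = 53.6%, Westside 12/29 = 41.4% → Lakeview
Overall: Lakeview 40/90 = 44.4%, Westside 46/89 = 51.7% → Westside
Lakeview wins each credit group but Westside wins overall — the comparison reverses. Lakeview's applications skew toward subprime, which has a lower base rate.

Yes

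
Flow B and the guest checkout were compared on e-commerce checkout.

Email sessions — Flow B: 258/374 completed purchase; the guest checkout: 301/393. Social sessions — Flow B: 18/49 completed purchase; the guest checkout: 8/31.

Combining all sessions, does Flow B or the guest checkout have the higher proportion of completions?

Email: Flow B 258/374 = 69.0%, the guest checkout 301/393 = 76.6% → the guest checkout
Social: Flow B 18/49 = 36.7%, the guest checkout 8/31 = 25.8% → Flow B
Overall: Flow B 276/423 = 65.2%, the guest checkout 309/424 = 72.9% → the guest checkout
(Neither sweeps every traffic group, but the guest checkout has the higher pooled rate.)

the guest checkout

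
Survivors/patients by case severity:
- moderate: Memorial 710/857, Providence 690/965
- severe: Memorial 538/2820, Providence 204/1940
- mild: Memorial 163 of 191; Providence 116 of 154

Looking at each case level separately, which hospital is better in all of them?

Memorial

Moderate: Memorial 710/857 = 82.8%, Providence 690/965 = 71.5% → Memorial
Severe: Memorial 538/2820 = 19.1%, Providence 204/1940 = 10.5% → Memorial
Mild: Memorial 163/191 = 85.3%, Providence 116/154 = 75.3% → Memorial
Memorial has the higher rate in all 3 groups.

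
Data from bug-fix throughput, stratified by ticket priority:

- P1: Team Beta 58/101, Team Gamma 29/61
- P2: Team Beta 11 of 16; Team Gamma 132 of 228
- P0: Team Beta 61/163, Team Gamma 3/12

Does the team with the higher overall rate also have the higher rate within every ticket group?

P1: Team Beta 58/101 = 57.4%, Team Gamma 29/61 = 47.5% → Team Beta
P2: Team Beta 11/16 = 68.8%, Team Gamma 132/228 = 57.9% → Team Beta
P0: Team Beta 61/163 = 37.4%, Team Gamma 3/12 = 25.0% → Team Beta
Overall: Team Beta 130/280 = 46.4%, Team Gamma 164/301 = 54.5% → Team Gamma
Team Beta wins each ticket group but Team Gamma wins overall — the comparison reverses. Team Beta's tickets skew toward P0, which has a lower base rate.

No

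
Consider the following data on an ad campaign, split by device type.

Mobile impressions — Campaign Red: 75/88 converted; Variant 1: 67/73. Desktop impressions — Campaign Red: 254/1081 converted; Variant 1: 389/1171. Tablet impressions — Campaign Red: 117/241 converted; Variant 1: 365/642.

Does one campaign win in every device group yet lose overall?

No

Mobile: Campaign Red 75/88 = 85.2%, Variant 1 67/73 = 91.8% → Variant 1
Desktop: Campaign Red 254/1081 = 23.5%, Variant 1 389/1171 = 33.2% → Variant 1
Tablet: Campaign Red 117/241 = 48.5%, Variant 1 365/642 = 56.9% → Variant 1
Overall: Campaign Red 446/1410 = 31.6%, Variant 1 821/1886 = 43.5% → Variant 1
Variant 1 wins overall and in every device group — no reversal.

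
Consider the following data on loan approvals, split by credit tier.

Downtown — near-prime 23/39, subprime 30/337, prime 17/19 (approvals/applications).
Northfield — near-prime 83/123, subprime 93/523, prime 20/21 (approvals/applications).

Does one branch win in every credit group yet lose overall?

Near-prime: Downtown 23/39 = 59.0%, Northfield 83/123 = 67.5% → Northfield
Subprime: Downtown 30/337 = 8.9%, Northfield 93/523 = 17.8% → Northfield
Prime: Downtown 17/19 = 89.5%, Northfield 20/21 = 95.2% → Northfield
Overall: Downtown 70/395 = 17.7%, Northfield 196/667 = 29.4% → Northfield
Northfield wins overall and in every credit group — no reversal.

No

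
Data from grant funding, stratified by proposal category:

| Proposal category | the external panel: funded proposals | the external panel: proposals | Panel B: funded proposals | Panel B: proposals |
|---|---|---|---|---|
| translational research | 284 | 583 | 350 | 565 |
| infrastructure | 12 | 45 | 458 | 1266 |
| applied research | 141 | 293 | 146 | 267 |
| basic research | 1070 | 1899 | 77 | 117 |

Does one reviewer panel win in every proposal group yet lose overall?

Translational research: the external panel 284/583 = 48.7%, Panel B 350/565 = 61.9% → Panel B
Infrastructure: the external panel 12/45 = 26.7%, Panel B 458/1266 = 36.2% → Panel B
Applied research: the external panel 141/293 = 48.1%, Panel B 146/267 = 54.7% → Panel B
Basic research: the external panel 1070/1899 = 56.3%, Panel B 77/117 = 65.8% → Panel B
Overall: the external panel 1507/2820 = 53.4%, Panel B 1031/2215 = 46.5% → the external panel
Panel B wins each proposal group but the external panel wins overall — the comparison reverses. Panel B's proposals skew toward infrastructure, which has a lower base rate.

Yes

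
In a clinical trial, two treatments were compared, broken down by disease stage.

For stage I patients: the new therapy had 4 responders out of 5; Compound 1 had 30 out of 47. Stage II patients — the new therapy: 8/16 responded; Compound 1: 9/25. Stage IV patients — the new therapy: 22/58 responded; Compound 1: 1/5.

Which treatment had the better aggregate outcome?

Compound 1

Stage I: the new therapy 4/5 = 80.0%, Compound 1 30/47 = 63.8% → the new therapy
Stage II: the new therapy 8/16 = 50.0%, Compound 1 9/25 = 36.0% → the new therapy
Stage IV: the new therapy 22/58 = 37.9%, Compound 1 1/5 = 20.0% → the new therapy
Overall: the new therapy 34/79 = 43.0%, Compound 1 40/77 = 51.9% → Compound 1
(The new therapy wins every disease group but Compound 1 wins overall — the new therapy's patients skew toward the low-rate stage IV group.)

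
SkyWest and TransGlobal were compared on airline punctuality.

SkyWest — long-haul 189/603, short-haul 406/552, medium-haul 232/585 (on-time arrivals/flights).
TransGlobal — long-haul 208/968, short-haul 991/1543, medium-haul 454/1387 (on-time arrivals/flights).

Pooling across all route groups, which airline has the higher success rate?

Long-haul: SkyWest 189/603 = 31.3%, TransGlobal 208/968 = 21.5% → SkyWest
Short-haul: SkyWest 406/552 = 73.6%, TransGlobal 991/1543 = 64.2% → SkyWest
Medium-haul: SkyWest 232/585 = 39.7%, TransGlobal 454/1387 = 32.7% → SkyWest
Overall: SkyWest 827/1740 = 47.5%, TransGlobal 1653/3898 = 42.4% → SkyWest

SkyWest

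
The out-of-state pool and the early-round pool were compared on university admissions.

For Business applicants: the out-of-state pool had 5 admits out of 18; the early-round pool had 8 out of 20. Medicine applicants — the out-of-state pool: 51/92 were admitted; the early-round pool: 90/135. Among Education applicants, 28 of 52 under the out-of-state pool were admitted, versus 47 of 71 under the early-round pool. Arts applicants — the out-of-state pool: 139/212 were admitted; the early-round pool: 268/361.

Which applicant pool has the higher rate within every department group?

Business: the out-of-state pool 5/18 = 27.8%, the early-round pool 8/20 = 40.0% → the early-round pool
Medicine: the out-of-state pool 51/92 = 55.4%, the early-round pool 90/135 = 66.7% → the early-round pool
Education: the out-of-state pool 28/52 = 53.8%, the early-round pool 47/71 = 66.2% → the early-round pool
Arts: the out-of-state pool 139/212 = 65.6%, the early-round pool 268/361 = 74.2% → the early-round pool
The early-round pool has the higher rate in all 4 groups.

the early-round pool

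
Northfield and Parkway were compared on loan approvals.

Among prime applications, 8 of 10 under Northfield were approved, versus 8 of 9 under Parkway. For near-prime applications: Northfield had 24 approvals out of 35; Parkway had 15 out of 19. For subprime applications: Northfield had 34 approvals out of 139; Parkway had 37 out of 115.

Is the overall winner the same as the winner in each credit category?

Yes

Prime: Northfield 8/10 = 80.0%, Parkway 8/9 = 88.9% → Parkway
Near-prime: Northfield 24/35 = 68.6%, Parkway 15/19 = 78.9% → Parkway
Subprime: Northfield 34/139 = 24.5%, Parkway 37/115 = 32.2% → Parkway
Overall: Northfield 66/184 = 35.9%, Parkway 60/143 = 42.0% → Parkway
Parkway wins overall and in every credit group — no reversal.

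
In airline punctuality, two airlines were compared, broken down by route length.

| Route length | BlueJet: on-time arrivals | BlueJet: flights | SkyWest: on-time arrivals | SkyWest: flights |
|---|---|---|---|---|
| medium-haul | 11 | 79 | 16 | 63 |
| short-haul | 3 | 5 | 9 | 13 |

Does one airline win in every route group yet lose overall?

No

Medium-haul: BlueJet 11/79 = 13.9%, SkyWest 16/63 = 25.4% → SkyWest
Short-haul: BlueJet 3/5 = 60.0%, SkyWest 9/13 = 69.2% → SkyWest
Overall: BlueJet 14/84 = 16.7%, SkyWest 25/76 = 32.9% → SkyWest
SkyWest wins overall and in every route group — no reversal.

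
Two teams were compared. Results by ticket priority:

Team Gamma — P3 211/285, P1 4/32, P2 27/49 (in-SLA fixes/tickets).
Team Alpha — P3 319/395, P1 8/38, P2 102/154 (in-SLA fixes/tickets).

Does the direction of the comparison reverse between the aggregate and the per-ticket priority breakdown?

No

P3: Team Gamma 211/285 = 74.0%, Team Alpha 319/395 = 80.8% → Team Alpha
P1: Team Gamma 4/32 = 12.5%, Team Alpha 8/38 = 21.1% → Team Alpha
P2: Team Gamma 27/49 = 55.1%, Team Alpha 102/154 = 66.2% → Team Alpha
Overall: Team Gamma 242/366 = 66.1%, Team Alpha 429/587 = 73.1% → Team Alpha
Team Alpha wins overall and in every ticket group — no reversal.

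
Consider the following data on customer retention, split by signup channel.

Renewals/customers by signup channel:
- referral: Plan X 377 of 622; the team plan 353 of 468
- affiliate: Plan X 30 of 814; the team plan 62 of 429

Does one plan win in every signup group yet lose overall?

Referral: Plan X 377/622 = 60.6%, the team plan 353/468 = 75.4% → the team plan
Affiliate: Plan X 30/814 = 3.7%, the team plan 62/429 = 14.5% → the team plan
Overall: Plan X 407/1436 = 28.3%, the team plan 415/897 = 46.3% → the team plan
The team plan wins overall and in every signup group — no reversal.

No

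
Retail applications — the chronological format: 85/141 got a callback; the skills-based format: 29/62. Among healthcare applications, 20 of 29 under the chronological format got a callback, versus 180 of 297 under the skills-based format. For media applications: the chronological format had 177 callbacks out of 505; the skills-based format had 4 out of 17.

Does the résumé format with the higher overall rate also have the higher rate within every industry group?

Retail: the chronological format 85/141 = 60.3%, the skills-based format 29/62 = 46.8% → the chronological format
Healthcare: the chronological format 20/29 = 69.0%, the skills-based format 180/297 = 60.6% → the chronological format
Media: the chronological format 177/505 = 35.0%, the skills-based format 4/17 = 23.5% → the chronological format
Overall: the chronological format 282/675 = 41.8%, the skills-based format 213/376 = 56.6% → the skills-based format
The chronological format wins each industry group but the skills-based format wins overall — the comparison reverses. The chronological format's applications skew toward media, which has a lower base rate.

No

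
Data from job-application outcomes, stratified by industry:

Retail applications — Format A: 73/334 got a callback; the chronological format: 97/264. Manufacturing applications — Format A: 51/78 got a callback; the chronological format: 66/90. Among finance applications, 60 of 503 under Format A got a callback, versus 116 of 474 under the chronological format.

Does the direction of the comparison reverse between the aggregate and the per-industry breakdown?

Retail: Format A 73/334 = 21.9%, the chronological format 97/264 = 36.7% → the chronological format
Manufacturing: Format A 51/78 = 65.4%, the chronological format 66/90 = 73.3% → the chronological format
Finance: Format A 60/503 = 11.9%, the chronological format 116/474 = 24.5% → the chronological format
Overall: Format A 184/915 = 20.1%, the chronological format 279/828 = 33.7% → the chronological format
The chronological format wins overall and in every industry group — no reversal.

No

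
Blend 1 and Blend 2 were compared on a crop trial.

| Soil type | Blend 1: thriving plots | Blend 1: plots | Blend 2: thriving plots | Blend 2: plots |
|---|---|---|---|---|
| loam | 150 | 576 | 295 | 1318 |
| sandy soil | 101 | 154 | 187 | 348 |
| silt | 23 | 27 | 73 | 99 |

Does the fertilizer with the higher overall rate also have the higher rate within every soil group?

Loam: Blend 1 150/576 = 26.0%, Blend 2 295/1318 = 22.4% → Blend 1
Sandy soil: Blend 1 101/154 = 65.6%, Blend 2 187/348 = 53.7% → Blend 1
Silt: Blend 1 23/27 = 85.2%, Blend 2 73/99 = 73.7% → Blend 1
Overall: Blend 1 274/757 = 36.2%, Blend 2 555/1765 = 31.4% → Blend 1
Blend 1 wins overall and in every soil group — no reversal.

Yes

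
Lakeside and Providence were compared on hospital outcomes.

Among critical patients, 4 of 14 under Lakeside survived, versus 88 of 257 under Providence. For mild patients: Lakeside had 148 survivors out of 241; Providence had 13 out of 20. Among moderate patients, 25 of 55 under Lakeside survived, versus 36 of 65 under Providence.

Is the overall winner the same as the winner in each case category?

Critical: Lakeside 4/14 = 28.6%, Providence 88/257 = 34.2% → Providence
Mild: Lakeside 148/241 = 61.4%, Providence 13/20 = 65.0% → Providence
Moderate: Lakeside 25/55 = 45.5%, Providence 36/65 = 55.4% → Providence
Overall: Lakeside 177/310 = 57.1%, Providence 137/342 = 40.1% → Lakeside
Providence wins each case group but Lakeside wins overall — the comparison reverses. Providence's patients skew toward critical, which has a lower base rate.

No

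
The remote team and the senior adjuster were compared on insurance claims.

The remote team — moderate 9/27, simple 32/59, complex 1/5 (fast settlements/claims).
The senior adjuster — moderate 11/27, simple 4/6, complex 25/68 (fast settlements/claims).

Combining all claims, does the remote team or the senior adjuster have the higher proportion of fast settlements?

the remote team

Moderate: the remote team 9/27 = 33.3%, the senior adjuster 11/27 = 40.7% → the senior adjuster
Simple: the remote team 32/59 = 54.2%, the senior adjuster 4/6 = 66.7% → the senior adjuster
Complex: the remote team 1/5 = 20.0%, the senior adjuster 25/68 = 36.8% → the senior adjuster
Overall: the remote team 42/91 = 46.2%, the senior adjuster 40/101 = 39.6% → the remote team
(The senior adjuster wins every claim group but the remote team wins overall — the senior adjuster's claims skew toward the low-rate complex group.)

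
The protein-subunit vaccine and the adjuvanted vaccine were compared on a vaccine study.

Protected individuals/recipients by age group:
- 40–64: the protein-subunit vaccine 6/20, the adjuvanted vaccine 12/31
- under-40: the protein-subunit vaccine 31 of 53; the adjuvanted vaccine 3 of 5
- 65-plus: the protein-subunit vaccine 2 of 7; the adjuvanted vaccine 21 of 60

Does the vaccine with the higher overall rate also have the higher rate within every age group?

40–64: the protein-subunit vaccine 6/20 = 30.0%, the adjuvanted vaccine 12/31 = 38.7% → the adjuvanted vaccine
Under-40: the protein-subunit vaccine 31/53 = 58.5%, the adjuvanted vaccine 3/5 = 60.0% → the adjuvanted vaccine
65-plus: the protein-subunit vaccine 2/7 = 28.6%, the adjuvanted vaccine 21/60 = 35.0% → the adjuvanted vaccine
Overall: the protein-subunit vaccine 39/80 = 48.8%, the adjuvanted vaccine 36/96 = 37.5% → the protein-subunit vaccine
The adjuvanted vaccine wins each age group but the protein-subunit vaccine wins overall — the comparison reverses. The adjuvanted vaccine's recipients skew toward 65-plus, which has a lower base rate.

No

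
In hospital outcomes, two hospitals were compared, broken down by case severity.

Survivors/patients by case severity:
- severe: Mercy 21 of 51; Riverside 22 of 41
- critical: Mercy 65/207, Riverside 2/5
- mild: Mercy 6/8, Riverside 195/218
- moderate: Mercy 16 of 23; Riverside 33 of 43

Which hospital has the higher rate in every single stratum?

Riverside

Severe: Mercy 21/51 = 41.2%, Riverside 22/41 = 53.7% → Riverside
Critical: Mercy 65/207 = 31.4%, Riverside 2/5 = 40.0% → Riverside
Mild: Mercy 6/8 = 75.0%, Riverside 195/218 = 89.4% → Riverside
Moderate: Mercy 16/23 = 69.6%, Riverside 33/43 = 76.7% → Riverside
Riverside has the higher rate in all 4 groups.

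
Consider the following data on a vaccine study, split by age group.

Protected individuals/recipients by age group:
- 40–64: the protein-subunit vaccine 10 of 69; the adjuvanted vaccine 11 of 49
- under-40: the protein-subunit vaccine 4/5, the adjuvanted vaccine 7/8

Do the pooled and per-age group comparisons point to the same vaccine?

40–64: the protein-subunit vaccine 10/69 = 14.5%, the adjuvanted vaccine 11/49 = 22.4% → the adjuvanted vaccine
Under-40: the protein-subunit vaccine 4/5 = 80.0%, the adjuvanted vaccine 7/8 = 87.5% → the adjuvanted vaccine
Overall: the protein-subunit vaccine 14/74 = 18.9%, the adjuvanted vaccine 18/57 = 31.6% → the adjuvanted vaccine
The adjuvanted vaccine wins overall and in every age group — no reversal.

Yes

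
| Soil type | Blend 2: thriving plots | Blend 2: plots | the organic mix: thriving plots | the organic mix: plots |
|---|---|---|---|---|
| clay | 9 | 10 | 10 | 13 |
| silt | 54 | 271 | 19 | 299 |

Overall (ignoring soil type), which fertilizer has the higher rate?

Clay: Blend 2 9/10 = 90.0%, the organic mix 10/13 = 76.9% → Blend 2
Silt: Blend 2 54/271 = 19.9%, the organic mix 19/299 = 6.4% → Blend 2
Overall: Blend 2 63/281 = 22.4%, the organic mix 29/312 = 9.3% → Blend 2

Blend 2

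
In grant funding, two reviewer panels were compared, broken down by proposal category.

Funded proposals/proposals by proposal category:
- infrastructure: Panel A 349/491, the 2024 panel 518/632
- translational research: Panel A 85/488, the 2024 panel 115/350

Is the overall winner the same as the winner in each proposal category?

Infrastructure: Panel A 349/491 = 71.1%, the 2024 panel 518/632 = 82.0% → the 2024 panel
Translational research: Panel A 85/488 = 17.4%, the 2024 panel 115/350 = 32.9% → the 2024 panel
Overall: Panel A 434/979 = 44.3%, the 2024 panel 633/982 = 64.5% → the 2024 panel
The 2024 panel wins overall and in every proposal group — no reversal.

Yes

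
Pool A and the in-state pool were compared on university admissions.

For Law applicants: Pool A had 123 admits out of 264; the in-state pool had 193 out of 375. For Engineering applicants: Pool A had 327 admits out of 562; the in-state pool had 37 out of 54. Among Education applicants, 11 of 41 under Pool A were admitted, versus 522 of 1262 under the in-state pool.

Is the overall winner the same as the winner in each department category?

Law: Pool A 123/264 = 46.6%, the in-state pool 193/375 = 51.5% → the in-state pool
Engineering: Pool A 327/562 = 58.2%, the in-state pool 37/54 = 68.5% → the in-state pool
Education: Pool A 11/41 = 26.8%, the in-state pool 522/1262 = 41.4% → the in-state pool
Overall: Pool A 461/867 = 53.2%, the in-state pool 752/1691 = 44.5% → Pool A
The in-state pool wins each department group but Pool A wins overall — the comparison reverses. The in-state pool's applicants skew toward Education, which has a lower base rate.

No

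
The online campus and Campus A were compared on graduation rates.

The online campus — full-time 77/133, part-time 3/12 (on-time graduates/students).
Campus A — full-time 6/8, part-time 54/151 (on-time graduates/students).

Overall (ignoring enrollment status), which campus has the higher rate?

the online campus

Full-time: the online campus 77/133 = 57.9%, Campus A 6/8 = 75.0% → Campus A
Part-time: the online campus 3/12 = 25.0%, Campus A 54/151 = 35.8% → Campus A
Overall: the online campus 80/145 = 55.2%, Campus A 60/159 = 37.7% → the online campus
(Campus A wins every enrollment group but the online campus wins overall — Campus A's students skew toward the low-rate part-time group.)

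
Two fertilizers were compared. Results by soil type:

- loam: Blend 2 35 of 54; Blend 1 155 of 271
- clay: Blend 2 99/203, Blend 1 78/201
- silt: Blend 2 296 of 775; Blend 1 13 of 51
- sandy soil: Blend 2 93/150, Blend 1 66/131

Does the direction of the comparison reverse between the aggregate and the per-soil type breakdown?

Loam: Blend 2 35/54 = 64.8%, Blend 1 155/271 = 57.2% → Blend 2
Clay: Blend 2 99/203 = 48.8%, Blend 1 78/201 = 38.8% → Blend 2
Silt: Blend 2 296/775 = 38.2%, Blend 1 13/51 = 25.5% → Blend 2
Sandy soil: Blend 2 93/150 = 62.0%, Blend 1 66/131 = 50.4% → Blend 2
Overall: Blend 2 523/1182 = 44.2%, Blend 1 312/654 = 47.7% → Blend 1
Blend 2 wins each soil group but Blend 1 wins overall — the comparison reverses. Blend 2's plots skew toward silt, which has a lower base rate.

Yes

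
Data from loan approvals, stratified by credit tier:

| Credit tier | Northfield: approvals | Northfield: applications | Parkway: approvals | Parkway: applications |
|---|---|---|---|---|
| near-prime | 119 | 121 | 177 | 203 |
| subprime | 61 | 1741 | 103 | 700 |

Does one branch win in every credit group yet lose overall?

No

Near-prime: Northfield 119/121 = 98.3%, Parkway 177/203 = 87.2% → Northfield
Subprime: Northfield 61/1741 = 3.5%, Parkway 103/700 = 14.7% → Parkway
Overall: Northfield 180/1862 = 9.7%, Parkway 280/903 = 31.0% → Parkway
Neither sweeps: Northfield wins 1 of 2 groups, Parkway wins 1. Parkway wins overall but not every group — no Simpson reversal.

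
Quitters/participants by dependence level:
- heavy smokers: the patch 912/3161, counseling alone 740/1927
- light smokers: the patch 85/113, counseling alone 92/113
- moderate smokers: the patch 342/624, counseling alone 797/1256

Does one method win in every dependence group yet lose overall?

Heavy smokers: the patch 912/3161 = 28.9%, counseling alone 740/1927 = 38.4% → counseling alone
Light smokers: the patch 85/113 = 75.2%, counseling alone 92/113 = 81.4% → counseling alone
Moderate smokers: the patch 342/624 = 54.8%, counseling alone 797/1256 = 63.5% → counseling alone
Overall: the patch 1339/3898 = 34.4%, counseling alone 1629/3296 = 49.4% → counseling alone
Counseling alone wins overall and in every dependence group — no reversal.

No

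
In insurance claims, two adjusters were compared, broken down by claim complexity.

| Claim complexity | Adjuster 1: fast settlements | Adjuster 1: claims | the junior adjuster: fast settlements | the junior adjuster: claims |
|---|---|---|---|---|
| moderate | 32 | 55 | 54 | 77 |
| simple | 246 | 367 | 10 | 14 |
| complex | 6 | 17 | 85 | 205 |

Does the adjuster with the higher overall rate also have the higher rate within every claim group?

Moderate: Adjuster 1 32/55 = 58.2%, the junior adjuster 54/77 = 70.1% → the junior adjuster
Simple: Adjuster 1 246/367 = 67.0%, the junior adjuster 10/14 = 71.4% → the junior adjuster
Complex: Adjuster 1 6/17 = 35.3%, the junior adjuster 85/205 = 41.5% → the junior adjuster
Overall: Adjuster 1 284/439 = 64.7%, the junior adjuster 149/296 = 50.3% → Adjuster 1
The junior adjuster wins each claim group but Adjuster 1 wins overall — the comparison reverses. The junior adjuster's claims skew toward complex, which has a lower base rate.

No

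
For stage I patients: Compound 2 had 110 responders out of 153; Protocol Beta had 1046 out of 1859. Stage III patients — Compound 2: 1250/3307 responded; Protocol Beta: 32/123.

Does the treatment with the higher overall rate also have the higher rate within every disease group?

No

Stage I: Compound 2 110/153 = 71.9%, Protocol Beta 1046/1859 = 56.3% → Compound 2
Stage III: Compound 2 1250/3307 = 37.8%, Protocol Beta 32/123 = 26.0% → Compound 2
Overall: Compound 2 1360/3460 = 39.3%, Protocol Beta 1078/1982 = 54.4% → Protocol Beta
Compound 2 wins each disease group but Protocol Beta wins overall — the comparison reverses. Compound 2's patients skew toward stage III, which has a lower base rate.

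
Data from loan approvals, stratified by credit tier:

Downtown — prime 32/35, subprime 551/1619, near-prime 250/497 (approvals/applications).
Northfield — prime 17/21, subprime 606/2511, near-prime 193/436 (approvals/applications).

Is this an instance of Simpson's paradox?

No

Prime: Downtown 32/35 = 91.4%, Northfield 17/21 = 81.0% → Downtown
Subprime: Downtown 551/1619 = 34.0%, Northfield 606/2511 = 24.1% → Downtown
Near-prime: Downtown 250/497 = 50.3%, Northfield 193/436 = 44.3% → Downtown
Overall: Downtown 833/2151 = 38.7%, Northfield 816/2968 = 27.5% → Downtown
Downtown wins overall and in every credit group — no reversal.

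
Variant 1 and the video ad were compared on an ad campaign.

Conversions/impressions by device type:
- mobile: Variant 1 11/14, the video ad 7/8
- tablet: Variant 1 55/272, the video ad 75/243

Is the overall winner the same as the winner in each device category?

Mobile: Variant 1 11/14 = 78.6%, the video ad 7/8 = 87.5% → the video ad
Tablet: Variant 1 55/272 = 20.2%, the video ad 75/243 = 30.9% → the video ad
Overall: Variant 1 66/286 = 23.1%, the video ad 82/251 = 32.7% → the video ad
The video ad wins overall and in every device group — no reversal.

Yes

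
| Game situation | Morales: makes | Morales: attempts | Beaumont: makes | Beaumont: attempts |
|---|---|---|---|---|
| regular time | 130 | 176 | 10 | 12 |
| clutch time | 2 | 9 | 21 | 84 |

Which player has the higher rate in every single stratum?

Beaumont

Regular time: Morales 130/176 = 73.9%, Beaumont 10/12 = 83.3% → Beaumont
Clutch time: Morales 2/9 = 22.2%, Beaumont 21/84 = 25.0% → Beaumont
Beaumont has the higher rate in both groups.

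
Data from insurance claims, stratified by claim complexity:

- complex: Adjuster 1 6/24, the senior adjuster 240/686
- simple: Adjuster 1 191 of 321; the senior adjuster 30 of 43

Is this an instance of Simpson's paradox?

Complex: Adjuster 1 6/24 = 25.0%, the senior adjuster 240/686 = 35.0% → the senior adjuster
Simple: Adjuster 1 191/321 = 59.5%, the senior adjuster 30/43 = 69.8% → the senior adjuster
Overall: Adjuster 1 197/345 = 57.1%, the senior adjuster 270/729 = 37.0% → Adjuster 1
The senior adjuster wins each claim group but Adjuster 1 wins overall — the comparison reverses. The senior adjuster's claims skew toward complex, which has a lower base rate.

Yes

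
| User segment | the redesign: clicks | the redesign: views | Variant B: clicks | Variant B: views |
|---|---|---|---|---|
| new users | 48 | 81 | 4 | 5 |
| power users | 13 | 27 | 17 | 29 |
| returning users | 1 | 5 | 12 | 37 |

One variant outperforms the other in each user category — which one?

New users: the redesign 48/81 = 59.3%, Variant B 4/5 = 80.0% → Variant B
Power users: the redesign 13/27 = 48.1%, Variant B 17/29 = 58.6% → Variant B
Returning users: the redesign 1/5 = 20.0%, Variant B 12/37 = 32.4% → Variant B
Variant B has the higher rate in all 3 groups.

Variant B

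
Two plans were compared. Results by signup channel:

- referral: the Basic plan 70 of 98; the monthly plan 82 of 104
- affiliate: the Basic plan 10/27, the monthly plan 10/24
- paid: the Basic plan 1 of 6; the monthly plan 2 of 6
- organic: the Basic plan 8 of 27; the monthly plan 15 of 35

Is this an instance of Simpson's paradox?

Referral: the Basic plan 70/98 = 71.4%, the monthly plan 82/104 = 78.8% → the monthly plan
Affiliate: the Basic plan 10/27 = 37.0%, the monthly plan 10/24 = 41.7% → the monthly plan
Paid: the Basic plan 1/6 = 16.7%, the monthly plan 2/6 = 33.3% → the monthly plan
Organic: the Basic plan 8/27 = 29.6%, the monthly plan 15/35 = 42.9% → the monthly plan
Overall: the Basic plan 89/158 = 56.3%, the monthly plan 109/169 = 64.5% → the monthly plan
The monthly plan wins overall and in every signup group — no reversal.

No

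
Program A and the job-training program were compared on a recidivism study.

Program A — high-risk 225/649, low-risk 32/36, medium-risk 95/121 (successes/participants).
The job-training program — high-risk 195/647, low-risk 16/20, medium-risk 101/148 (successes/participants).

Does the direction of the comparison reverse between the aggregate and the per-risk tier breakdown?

No

High-risk: Program A 225/649 = 34.7%, the job-training program 195/647 = 30.1% → Program A
Low-risk: Program A 32/36 = 88.9%, the job-training program 16/20 = 80.0% → Program A
Medium-risk: Program A 95/121 = 78.5%, the job-training program 101/148 = 68.2% → Program A
Overall: Program A 352/806 = 43.7%, the job-training program 312/815 = 38.3% → Program A
Program A wins overall and in every risk group — no reversal.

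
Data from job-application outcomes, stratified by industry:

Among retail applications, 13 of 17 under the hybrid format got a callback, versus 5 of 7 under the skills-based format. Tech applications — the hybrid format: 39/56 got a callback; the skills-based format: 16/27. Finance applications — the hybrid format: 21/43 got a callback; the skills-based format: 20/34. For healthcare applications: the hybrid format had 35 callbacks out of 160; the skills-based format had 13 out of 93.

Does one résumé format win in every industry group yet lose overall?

Retail: the hybrid format 13/17 = 76.5%, the skills-based format 5/7 = 71.4% → the hybrid format
Tech: the hybrid format 39/56 = 69.6%, the skills-based format 16/27 = 59.3% → the hybrid format
Finance: the hybrid format 21/43 = 48.8%, the skills-based format 20/34 = 58.8% → the skills-based format
Healthcare: the hybrid format 35/160 = 21.9%, the skills-based format 13/93 = 14.0% → the hybrid format
Overall: the hybrid format 108/276 = 39.1%, the skills-based format 54/161 = 33.5% → the hybrid format
Neither sweeps: the hybrid format wins 3 of 4 groups, the skills-based format wins 1. The hybrid format wins overall but not every group — no Simpson reversal.

No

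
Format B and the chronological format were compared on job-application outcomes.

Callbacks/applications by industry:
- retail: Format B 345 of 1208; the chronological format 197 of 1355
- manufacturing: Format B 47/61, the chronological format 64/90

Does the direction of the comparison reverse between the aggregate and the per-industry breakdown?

No

Retail: Format B 345/1208 = 28.6%, the chronological format 197/1355 = 14.5% → Format B
Manufacturing: Format B 47/61 = 77.0%, the chronological format 64/90 = 71.1% → Format B
Overall: Format B 392/1269 = 30.9%, the chronological format 261/1445 = 18.1% → Format B
Format B wins overall and in every industry group — no reversal.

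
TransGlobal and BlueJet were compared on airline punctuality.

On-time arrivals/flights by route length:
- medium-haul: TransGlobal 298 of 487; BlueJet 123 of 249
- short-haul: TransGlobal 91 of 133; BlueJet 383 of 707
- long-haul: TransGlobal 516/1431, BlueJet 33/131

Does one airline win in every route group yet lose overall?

Medium-haul: TransGlobal 298/487 = 61.2%, BlueJet 123/249 = 49.4% → TransGlobal
Short-haul: TransGlobal 91/133 = 68.4%, BlueJet 383/707 = 54.2% → TransGlobal
Long-haul: TransGlobal 516/1431 = 36.1%, BlueJet 33/131 = 25.2% → TransGlobal
Overall: TransGlobal 905/2051 = 44.1%, BlueJet 539/1087 = 49.6% → BlueJet
TransGlobal wins each route group but BlueJet wins overall — the comparison reverses. TransGlobal's flights skew toward long-haul, which has a lower base rate.

Yes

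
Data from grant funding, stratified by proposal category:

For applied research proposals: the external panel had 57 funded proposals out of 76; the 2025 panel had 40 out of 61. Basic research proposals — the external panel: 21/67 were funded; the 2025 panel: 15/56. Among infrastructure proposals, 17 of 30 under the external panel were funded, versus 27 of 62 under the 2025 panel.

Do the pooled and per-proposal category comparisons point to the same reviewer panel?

Yes

Applied research: the external panel 57/76 = 75.0%, the 2025 panel 40/61 = 65.6% → the external panel
Basic research: the external panel 21/67 = 31.3%, the 2025 panel 15/56 = 26.8% → the external panel
Infrastructure: the external panel 17/30 = 56.7%, the 2025 panel 27/62 = 43.5% → the external panel
Overall: the external panel 95/173 = 54.9%, the 2025 panel 82/179 = 45.8% → the external panel
The external panel wins overall and in every proposal group — no reversal.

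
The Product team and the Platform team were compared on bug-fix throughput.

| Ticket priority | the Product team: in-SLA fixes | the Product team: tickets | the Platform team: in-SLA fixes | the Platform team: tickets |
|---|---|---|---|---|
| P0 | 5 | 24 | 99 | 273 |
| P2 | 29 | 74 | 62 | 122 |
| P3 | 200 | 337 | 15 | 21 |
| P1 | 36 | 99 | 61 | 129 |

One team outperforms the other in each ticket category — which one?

the Platform team

P0: the Product team 5/24 = 20.8%, the Platform team 99/273 = 36.3% → the Platform team
P2: the Product team 29/74 = 39.2%, the Platform team 62/122 = 50.8% → the Platform team
P3: the Product team 200/337 = 59.3%, the Platform team 15/21 = 71.4% → the Platform team
P1: the Product team 36/99 = 36.4%, the Platform team 61/129 = 47.3% → the Platform team
The Platform team has the higher rate in all 4 groups.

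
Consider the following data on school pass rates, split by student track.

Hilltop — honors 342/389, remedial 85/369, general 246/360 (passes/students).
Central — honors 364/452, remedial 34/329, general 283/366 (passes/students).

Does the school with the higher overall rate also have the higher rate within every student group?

No

Honors: Hilltop 342/389 = 87.9%, Central 364/452 = 80.5% → Hilltop
Remedial: Hilltop 85/369 = 23.0%, Central 34/329 = 10.3% → Hilltop
General: Hilltop 246/360 = 68.3%, Central 283/366 = 77.3% → Central
Overall: Hilltop 673/1118 = 60.2%, Central 681/1147 = 59.4% → Hilltop
Neither sweeps: Hilltop wins 2 of 3 groups, Central wins 1. Hilltop wins overall but not every group — no Simpson reversal.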